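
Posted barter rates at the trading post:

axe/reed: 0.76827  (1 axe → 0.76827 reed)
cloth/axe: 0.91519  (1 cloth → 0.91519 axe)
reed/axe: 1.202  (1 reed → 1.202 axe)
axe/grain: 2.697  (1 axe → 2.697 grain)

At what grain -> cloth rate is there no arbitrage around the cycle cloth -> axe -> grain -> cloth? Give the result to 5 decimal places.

Known legs of the cycle: 0.91519 × 2.697 = 2.46826743
For no arbitrage the full-cycle product must be 1, so the missing rate is 1 / 2.46826743 ≈ 0.4051425.

0.40514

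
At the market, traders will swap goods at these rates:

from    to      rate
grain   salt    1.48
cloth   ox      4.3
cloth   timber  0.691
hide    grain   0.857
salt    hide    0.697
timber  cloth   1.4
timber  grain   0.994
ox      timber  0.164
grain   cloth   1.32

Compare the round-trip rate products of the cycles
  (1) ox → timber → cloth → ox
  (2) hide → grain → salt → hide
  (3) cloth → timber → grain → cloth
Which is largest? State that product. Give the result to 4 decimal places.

0.9873

(1) 0.164 × 1.4 × 4.3 = 0.98728
(2) 0.857 × 1.48 × 0.697 = 0.88405
(3) 0.691 × 0.994 × 1.32 = 0.90665
Highest is cycle (1) at 0.9873 (≤1, no arbitrage).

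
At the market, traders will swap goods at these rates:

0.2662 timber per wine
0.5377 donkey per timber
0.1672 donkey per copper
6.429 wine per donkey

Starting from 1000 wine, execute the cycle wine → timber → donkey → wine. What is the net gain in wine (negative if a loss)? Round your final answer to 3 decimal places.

1000 wine × 0.2662 = 266.2 timber
266.2 timber × 0.5377 = 143.13574 donkey
143.13574 donkey × 6.429 = 920.21967246 wine
Net change: 920.21967246 − 1000 = -79.78032754 wine

-79.780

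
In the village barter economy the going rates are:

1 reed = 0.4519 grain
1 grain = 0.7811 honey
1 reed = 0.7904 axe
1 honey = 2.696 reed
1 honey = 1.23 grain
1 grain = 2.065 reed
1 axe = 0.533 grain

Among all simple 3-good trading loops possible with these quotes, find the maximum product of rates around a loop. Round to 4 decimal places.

0.9516

reed→grain→honey→reed: 0.4519 × 0.7811 × 2.696 = 0.95163
reed→axe→grain→reed: 0.7904 × 0.533 × 2.065 = 0.86995
Maximum is reed→grain→honey→reed at 0.9516; no arbitrage — every cycle loses value.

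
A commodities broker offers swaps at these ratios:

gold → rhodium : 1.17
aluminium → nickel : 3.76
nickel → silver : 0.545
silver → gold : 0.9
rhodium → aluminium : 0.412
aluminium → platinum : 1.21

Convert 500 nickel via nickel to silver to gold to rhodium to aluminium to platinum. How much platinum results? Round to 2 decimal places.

143.05

500 nickel × 0.545 = 272.5 silver
272.5 silver × 0.9 = 245.25 gold
245.25 gold × 1.17 = 286.9425 rhodium
286.9425 rhodium × 0.412 = 118.22031 aluminium
118.22031 aluminium × 1.21 = 143.0465751 platinum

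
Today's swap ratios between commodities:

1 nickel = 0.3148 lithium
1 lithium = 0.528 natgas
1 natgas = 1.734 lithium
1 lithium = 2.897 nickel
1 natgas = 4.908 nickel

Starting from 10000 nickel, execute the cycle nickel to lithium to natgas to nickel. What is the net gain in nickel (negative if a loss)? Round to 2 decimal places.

-1842.20

10000 nickel × 0.3148 = 3148 lithium
3148 lithium × 0.528 = 1662.144 natgas
1662.144 natgas × 4.908 = 8157.802752 nickel
Net change: 8157.802752 − 10000 = -1842.197248 nickel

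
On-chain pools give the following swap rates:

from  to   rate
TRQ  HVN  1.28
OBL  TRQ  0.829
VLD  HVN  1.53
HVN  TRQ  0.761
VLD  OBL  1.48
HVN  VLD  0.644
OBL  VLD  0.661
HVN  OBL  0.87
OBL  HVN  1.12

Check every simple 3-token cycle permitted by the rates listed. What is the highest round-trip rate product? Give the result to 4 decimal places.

1.0675

HVN→VLD→OBL→HVN: 0.644 × 1.48 × 1.12 = 1.06749
HVN→OBL→TRQ→HVN: 0.87 × 0.829 × 1.28 = 0.92317
HVN→OBL→VLD→HVN: 0.87 × 0.661 × 1.53 = 0.87986
Maximum is HVN→VLD→OBL→HVN at 1.0675; arbitrage exists.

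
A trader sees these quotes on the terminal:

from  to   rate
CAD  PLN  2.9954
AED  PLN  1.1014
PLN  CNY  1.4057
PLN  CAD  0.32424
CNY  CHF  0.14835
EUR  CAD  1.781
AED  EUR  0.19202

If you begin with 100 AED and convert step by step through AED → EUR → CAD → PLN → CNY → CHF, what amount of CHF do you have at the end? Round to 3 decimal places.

21.362

100 AED × 0.19202 = 19.202 EUR
19.202 EUR × 1.781 = 34.198762 CAD
34.198762 CAD × 2.9954 = 102.4389716948 PLN
102.4389716948 PLN × 1.4057 = 143.99846251138036 CNY
143.99846251138036 CNY × 0.14835 = 21.362171913563276406 CHF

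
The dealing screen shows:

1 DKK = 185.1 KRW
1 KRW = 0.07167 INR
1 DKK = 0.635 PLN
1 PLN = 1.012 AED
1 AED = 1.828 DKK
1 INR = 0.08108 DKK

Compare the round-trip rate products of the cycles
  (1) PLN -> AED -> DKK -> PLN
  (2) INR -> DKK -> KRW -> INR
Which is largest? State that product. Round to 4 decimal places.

1.1747

(1) 1.012 × 1.828 × 0.635 = 1.17471
(2) 0.08108 × 185.1 × 0.07167 = 1.07562
Highest is cycle (1) at 1.1747 (>1, arbitrage).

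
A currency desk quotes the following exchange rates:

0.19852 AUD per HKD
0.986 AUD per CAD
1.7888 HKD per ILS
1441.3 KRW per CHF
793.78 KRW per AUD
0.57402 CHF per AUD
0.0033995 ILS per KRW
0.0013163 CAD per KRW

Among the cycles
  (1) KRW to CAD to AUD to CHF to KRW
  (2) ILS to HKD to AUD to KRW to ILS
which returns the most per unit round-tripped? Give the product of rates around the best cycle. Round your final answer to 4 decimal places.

1.0738

(1) 0.0013163 × 0.986 × 0.57402 × 1441.3 = 1.07377
(2) 1.7888 × 0.19852 × 793.78 × 0.0033995 = 0.95826
Highest is cycle (1) at 1.0738 (>1, arbitrage).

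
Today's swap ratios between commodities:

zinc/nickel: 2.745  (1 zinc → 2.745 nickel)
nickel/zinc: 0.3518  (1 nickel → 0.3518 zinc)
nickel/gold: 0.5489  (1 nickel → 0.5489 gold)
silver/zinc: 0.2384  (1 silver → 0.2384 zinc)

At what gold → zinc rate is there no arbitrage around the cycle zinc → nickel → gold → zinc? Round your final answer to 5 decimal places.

Known legs of the cycle: 2.745 × 0.5489 = 1.5067305
For no arbitrage the full-cycle product must be 1, so the missing rate is 1 / 1.5067305 ≈ 0.6636887.

0.66369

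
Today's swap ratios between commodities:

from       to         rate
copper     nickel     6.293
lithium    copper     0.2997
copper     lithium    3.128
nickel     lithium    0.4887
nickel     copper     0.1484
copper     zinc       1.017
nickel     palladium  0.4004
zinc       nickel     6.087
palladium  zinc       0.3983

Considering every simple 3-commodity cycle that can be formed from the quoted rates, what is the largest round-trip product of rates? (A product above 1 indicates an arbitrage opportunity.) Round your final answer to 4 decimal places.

nickel→palladium→zinc→nickel: 0.4004 × 0.3983 × 6.087 = 0.97075
lithium→copper→nickel→lithium: 0.2997 × 6.293 × 0.4887 = 0.92169
nickel→copper→zinc→nickel: 0.1484 × 1.017 × 6.087 = 0.91867
Maximum is nickel→palladium→zinc→nickel at 0.9708; no arbitrage — every cycle loses value.

0.9708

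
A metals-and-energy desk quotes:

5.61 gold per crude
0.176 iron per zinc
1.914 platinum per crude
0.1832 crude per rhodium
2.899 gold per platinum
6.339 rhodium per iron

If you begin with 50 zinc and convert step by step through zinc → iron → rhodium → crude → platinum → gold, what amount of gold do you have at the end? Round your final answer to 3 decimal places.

56.705

50 zinc × 0.176 = 8.8 iron
8.8 iron × 6.339 = 55.7832 rhodium
55.7832 rhodium × 0.1832 = 10.21948224 crude
10.21948224 crude × 1.914 = 19.56008900736 platinum
19.56008900736 platinum × 2.899 = 56.70469803233664 gold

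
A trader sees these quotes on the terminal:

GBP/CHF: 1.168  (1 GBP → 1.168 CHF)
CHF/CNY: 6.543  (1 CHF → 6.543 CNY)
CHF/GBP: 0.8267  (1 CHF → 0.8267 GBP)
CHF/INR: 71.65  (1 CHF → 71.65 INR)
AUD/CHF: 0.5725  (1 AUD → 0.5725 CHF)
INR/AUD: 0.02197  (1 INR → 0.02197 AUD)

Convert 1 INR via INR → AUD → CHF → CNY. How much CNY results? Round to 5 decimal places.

0.08230

1 INR × 0.02197 = 0.02197 AUD
0.02197 AUD × 0.5725 = 0.012577825 CHF
0.012577825 CHF × 6.543 = 0.082296708975 CNY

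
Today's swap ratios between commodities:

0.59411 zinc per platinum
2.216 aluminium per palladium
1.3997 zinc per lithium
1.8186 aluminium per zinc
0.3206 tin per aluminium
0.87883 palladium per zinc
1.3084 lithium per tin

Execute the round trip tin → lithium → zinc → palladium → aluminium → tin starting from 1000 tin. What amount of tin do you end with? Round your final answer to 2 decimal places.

1000 tin × 1.3084 = 1308.4 lithium
1308.4 lithium × 1.3997 = 1831.36748 zinc
1831.36748 zinc × 0.87883 = 1609.4606824484 palladium
1609.4606824484 palladium × 2.216 = 3566.5648723056544 aluminium
3566.5648723056544 aluminium × 0.3206 = 1143.44069806119280064 tin

1143.44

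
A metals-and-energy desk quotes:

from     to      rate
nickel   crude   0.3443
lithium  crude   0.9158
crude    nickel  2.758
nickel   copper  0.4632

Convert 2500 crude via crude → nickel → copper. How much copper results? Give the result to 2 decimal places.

3193.76

2500 crude × 2.758 = 6895 nickel
6895 nickel × 0.4632 = 3193.764 copper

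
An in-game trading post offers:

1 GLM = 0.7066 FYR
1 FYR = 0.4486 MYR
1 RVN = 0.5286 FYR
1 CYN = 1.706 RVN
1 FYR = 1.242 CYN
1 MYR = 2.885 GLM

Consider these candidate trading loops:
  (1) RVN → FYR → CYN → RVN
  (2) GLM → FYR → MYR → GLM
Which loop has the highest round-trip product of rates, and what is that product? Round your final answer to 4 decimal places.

(1) 0.5286 × 1.242 × 1.706 = 1.12003
(2) 0.7066 × 0.4486 × 2.885 = 0.91449
Highest is cycle (1) at 1.1200 (>1, arbitrage).

1.1200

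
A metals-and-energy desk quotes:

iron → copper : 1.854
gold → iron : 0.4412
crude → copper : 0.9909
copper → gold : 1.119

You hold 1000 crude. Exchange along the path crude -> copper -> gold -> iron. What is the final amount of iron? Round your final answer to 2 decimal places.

489.21

1000 crude × 0.9909 = 990.9 copper
990.9 copper × 1.119 = 1108.8171 gold
1108.8171 gold × 0.4412 = 489.21010452 iron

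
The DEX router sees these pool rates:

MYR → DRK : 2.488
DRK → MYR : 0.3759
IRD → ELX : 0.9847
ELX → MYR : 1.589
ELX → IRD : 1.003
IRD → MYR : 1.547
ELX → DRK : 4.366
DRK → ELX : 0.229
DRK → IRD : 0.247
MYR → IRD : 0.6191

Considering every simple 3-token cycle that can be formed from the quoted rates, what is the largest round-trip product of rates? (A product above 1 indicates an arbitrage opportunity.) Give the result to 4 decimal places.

IRD→ELX→DRK→IRD: 0.9847 × 4.366 × 0.247 = 1.06190
IRD→ELX→MYR→IRD: 0.9847 × 1.589 × 0.6191 = 0.96870
IRD→MYR→DRK→IRD: 1.547 × 2.488 × 0.247 = 0.95069
ELX→MYR→DRK→ELX: 1.589 × 2.488 × 0.229 = 0.90534
Maximum is IRD→ELX→DRK→IRD at 1.0619; arbitrage exists.

1.0619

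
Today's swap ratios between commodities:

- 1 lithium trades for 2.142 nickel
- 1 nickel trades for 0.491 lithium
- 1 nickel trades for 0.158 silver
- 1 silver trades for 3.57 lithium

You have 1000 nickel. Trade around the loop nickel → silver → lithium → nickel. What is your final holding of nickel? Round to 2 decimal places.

1208.22

1000 nickel × 0.158 = 158 silver
158 silver × 3.57 = 564.06 lithium
564.06 lithium × 2.142 = 1208.21652 nickel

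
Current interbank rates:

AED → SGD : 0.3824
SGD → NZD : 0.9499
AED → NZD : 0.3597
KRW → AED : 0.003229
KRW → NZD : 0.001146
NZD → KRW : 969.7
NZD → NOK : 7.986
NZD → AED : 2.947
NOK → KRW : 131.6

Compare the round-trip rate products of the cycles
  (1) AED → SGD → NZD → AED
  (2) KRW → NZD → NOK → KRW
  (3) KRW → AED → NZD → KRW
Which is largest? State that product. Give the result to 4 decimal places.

1.2044

(1) 0.3824 × 0.9499 × 2.947 = 1.07047
(2) 0.001146 × 7.986 × 131.6 = 1.20440
(3) 0.003229 × 0.3597 × 969.7 = 1.12628
Highest is cycle (2) at 1.2044 (>1, arbitrage).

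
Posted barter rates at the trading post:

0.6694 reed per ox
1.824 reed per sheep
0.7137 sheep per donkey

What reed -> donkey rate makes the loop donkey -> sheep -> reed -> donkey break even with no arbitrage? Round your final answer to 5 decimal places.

0.76817

Known legs of the cycle: 0.7137 × 1.824 = 1.3017888
For no arbitrage the full-cycle product must be 1, so the missing rate is 1 / 1.3017888 ≈ 0.7681738.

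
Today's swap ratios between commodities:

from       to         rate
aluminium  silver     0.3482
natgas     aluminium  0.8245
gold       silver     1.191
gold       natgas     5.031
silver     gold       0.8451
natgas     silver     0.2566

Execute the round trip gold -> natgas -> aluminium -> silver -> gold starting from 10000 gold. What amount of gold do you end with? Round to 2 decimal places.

12206.24

10000 gold × 5.031 = 50310 natgas
50310 natgas × 0.8245 = 41480.595 aluminium
41480.595 aluminium × 0.3482 = 14443.543179 silver
14443.543179 silver × 0.8451 = 12206.2383405729 gold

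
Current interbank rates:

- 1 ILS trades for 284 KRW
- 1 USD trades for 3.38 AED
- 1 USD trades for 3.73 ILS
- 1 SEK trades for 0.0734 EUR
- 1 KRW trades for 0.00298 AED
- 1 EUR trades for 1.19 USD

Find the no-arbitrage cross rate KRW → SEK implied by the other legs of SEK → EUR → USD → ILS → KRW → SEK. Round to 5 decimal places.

0.01081

Known legs of the cycle: 0.0734 × 1.19 × 3.73 × 284 = 92.52736472
For no arbitrage the full-cycle product must be 1, so the missing rate is 1 / 92.52736472 ≈ 0.0108076.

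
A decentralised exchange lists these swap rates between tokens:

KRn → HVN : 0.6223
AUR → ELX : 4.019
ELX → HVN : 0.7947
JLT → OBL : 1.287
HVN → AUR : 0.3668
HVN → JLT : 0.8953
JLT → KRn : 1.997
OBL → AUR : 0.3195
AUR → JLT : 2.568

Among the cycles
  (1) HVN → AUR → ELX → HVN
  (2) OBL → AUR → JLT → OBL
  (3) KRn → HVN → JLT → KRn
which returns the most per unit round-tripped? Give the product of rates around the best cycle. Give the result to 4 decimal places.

1.1715

(1) 0.3668 × 4.019 × 0.7947 = 1.17152
(2) 0.3195 × 2.568 × 1.287 = 1.05595
(3) 0.6223 × 0.8953 × 1.997 = 1.11262
Highest is cycle (1) at 1.1715 (>1, arbitrage).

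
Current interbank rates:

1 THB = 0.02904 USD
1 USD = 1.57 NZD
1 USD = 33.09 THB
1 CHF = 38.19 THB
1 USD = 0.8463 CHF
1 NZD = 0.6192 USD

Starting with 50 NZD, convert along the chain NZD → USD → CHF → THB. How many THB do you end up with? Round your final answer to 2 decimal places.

1000.63

50 NZD × 0.6192 = 30.96 USD
30.96 USD × 0.8463 = 26.201448 CHF
26.201448 CHF × 38.19 = 1000.63329912 THB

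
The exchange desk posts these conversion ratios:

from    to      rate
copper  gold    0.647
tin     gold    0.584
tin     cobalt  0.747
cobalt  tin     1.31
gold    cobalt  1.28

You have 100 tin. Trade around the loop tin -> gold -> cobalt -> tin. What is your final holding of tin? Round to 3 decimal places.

97.925

100 tin × 0.584 = 58.4 gold
58.4 gold × 1.28 = 74.752 cobalt
74.752 cobalt × 1.31 = 97.92512 tin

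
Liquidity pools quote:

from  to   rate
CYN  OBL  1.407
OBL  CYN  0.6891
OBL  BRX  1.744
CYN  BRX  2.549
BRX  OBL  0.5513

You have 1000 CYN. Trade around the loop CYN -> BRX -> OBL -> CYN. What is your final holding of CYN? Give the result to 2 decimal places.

968.37

1000 CYN × 2.549 = 2549 BRX
2549 BRX × 0.5513 = 1405.2637 OBL
1405.2637 OBL × 0.6891 = 968.36721567 CYN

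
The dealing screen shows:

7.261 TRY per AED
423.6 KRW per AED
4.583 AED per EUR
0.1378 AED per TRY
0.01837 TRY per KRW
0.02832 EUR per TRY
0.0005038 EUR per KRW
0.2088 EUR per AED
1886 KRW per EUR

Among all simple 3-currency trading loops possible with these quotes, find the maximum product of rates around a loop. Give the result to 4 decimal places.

1.0723

TRY→AED→KRW→TRY: 0.1378 × 423.6 × 0.01837 = 1.07230
TRY→EUR→KRW→TRY: 0.02832 × 1886 × 0.01837 = 0.98117
EUR→AED→KRW→EUR: 4.583 × 423.6 × 0.0005038 = 0.97806
TRY→EUR→AED→TRY: 0.02832 × 4.583 × 7.261 = 0.94241
Maximum is TRY→AED→KRW→TRY at 1.0723; arbitrage exists.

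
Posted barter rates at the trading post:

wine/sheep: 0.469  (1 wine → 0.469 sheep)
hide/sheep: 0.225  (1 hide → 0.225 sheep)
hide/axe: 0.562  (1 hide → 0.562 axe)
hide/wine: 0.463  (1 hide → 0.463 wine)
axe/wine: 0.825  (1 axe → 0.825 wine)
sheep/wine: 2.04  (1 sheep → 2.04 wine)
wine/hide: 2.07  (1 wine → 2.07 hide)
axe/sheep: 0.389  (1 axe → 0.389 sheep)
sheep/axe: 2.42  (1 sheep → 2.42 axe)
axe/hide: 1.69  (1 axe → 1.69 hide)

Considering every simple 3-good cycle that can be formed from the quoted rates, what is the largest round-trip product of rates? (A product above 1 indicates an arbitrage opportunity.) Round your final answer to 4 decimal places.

hide→axe→wine→hide: 0.562 × 0.825 × 2.07 = 0.95976
hide→sheep→wine→hide: 0.225 × 2.04 × 2.07 = 0.95013
sheep→axe→wine→sheep: 2.42 × 0.825 × 0.469 = 0.93636
hide→sheep→axe→hide: 0.225 × 2.42 × 1.69 = 0.92021
Maximum is hide→axe→wine→hide at 0.9598; no arbitrage — every cycle loses value.

0.9598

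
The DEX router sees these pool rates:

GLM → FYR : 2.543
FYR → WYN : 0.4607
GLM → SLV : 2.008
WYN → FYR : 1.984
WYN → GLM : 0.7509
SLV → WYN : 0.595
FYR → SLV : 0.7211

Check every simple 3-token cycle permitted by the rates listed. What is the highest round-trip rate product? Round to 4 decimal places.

WYN→GLM→SLV→WYN: 0.7509 × 2.008 × 0.595 = 0.89715
WYN→GLM→FYR→WYN: 0.7509 × 2.543 × 0.4607 = 0.87972
WYN→FYR→SLV→WYN: 1.984 × 0.7211 × 0.595 = 0.85124
Maximum is WYN→GLM→SLV→WYN at 0.8971; no arbitrage — every cycle loses value.

0.8971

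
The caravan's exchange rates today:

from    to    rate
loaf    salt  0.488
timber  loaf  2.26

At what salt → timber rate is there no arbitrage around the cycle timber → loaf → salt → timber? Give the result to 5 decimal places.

0.90672

Known legs of the cycle: 2.26 × 0.488 = 1.10288
For no arbitrage the full-cycle product must be 1, so the missing rate is 1 / 1.10288 ≈ 0.9067170.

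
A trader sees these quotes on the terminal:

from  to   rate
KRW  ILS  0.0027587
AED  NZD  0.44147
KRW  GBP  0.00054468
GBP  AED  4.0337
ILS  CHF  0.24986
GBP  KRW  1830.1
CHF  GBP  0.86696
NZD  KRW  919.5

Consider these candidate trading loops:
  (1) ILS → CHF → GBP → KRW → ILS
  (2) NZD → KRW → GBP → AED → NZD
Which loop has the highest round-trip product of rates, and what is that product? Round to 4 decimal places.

1.0936

(1) 0.24986 × 0.86696 × 1830.1 × 0.0027587 = 1.09364
(2) 919.5 × 0.00054468 × 4.0337 × 0.44147 = 0.89186
Highest is cycle (1) at 1.0936 (>1, arbitrage).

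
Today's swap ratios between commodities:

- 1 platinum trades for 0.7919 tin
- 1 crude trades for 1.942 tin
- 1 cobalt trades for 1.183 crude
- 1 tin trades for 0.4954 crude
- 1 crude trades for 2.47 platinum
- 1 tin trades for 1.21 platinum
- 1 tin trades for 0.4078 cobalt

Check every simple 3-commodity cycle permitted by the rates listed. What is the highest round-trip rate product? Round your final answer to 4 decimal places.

tin→crude→platinum→tin: 0.4954 × 2.47 × 0.7919 = 0.96900
cobalt→crude→tin→cobalt: 1.183 × 1.942 × 0.4078 = 0.93687
Maximum is tin→crude→platinum→tin at 0.9690; no arbitrage — every cycle loses value.

0.9690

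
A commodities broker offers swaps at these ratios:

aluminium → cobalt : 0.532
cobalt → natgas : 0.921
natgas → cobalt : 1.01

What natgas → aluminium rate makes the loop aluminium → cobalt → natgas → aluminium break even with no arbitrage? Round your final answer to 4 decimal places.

2.0409

Known legs of the cycle: 0.532 × 0.921 = 0.489972
For no arbitrage the full-cycle product must be 1, so the missing rate is 1 / 0.489972 ≈ 2.040933.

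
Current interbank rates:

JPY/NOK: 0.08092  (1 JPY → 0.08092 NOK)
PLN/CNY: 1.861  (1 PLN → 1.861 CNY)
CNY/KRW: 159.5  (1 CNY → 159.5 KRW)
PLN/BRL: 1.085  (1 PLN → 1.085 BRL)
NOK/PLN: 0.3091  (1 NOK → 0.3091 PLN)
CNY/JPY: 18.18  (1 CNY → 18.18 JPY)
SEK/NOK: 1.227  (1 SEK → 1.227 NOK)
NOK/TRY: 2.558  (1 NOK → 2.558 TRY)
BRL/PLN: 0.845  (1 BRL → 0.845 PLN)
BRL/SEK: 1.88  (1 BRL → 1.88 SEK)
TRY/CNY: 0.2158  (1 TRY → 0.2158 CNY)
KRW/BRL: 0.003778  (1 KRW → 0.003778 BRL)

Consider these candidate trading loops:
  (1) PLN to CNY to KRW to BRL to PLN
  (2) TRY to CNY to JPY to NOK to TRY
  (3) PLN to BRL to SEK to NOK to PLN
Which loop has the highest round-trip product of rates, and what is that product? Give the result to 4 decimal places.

0.9476

(1) 1.861 × 159.5 × 0.003778 × 0.845 = 0.94760
(2) 0.2158 × 18.18 × 0.08092 × 2.558 = 0.81209
(3) 1.085 × 1.88 × 1.227 × 0.3091 = 0.77363
Highest is cycle (1) at 0.9476 (≤1, no arbitrage).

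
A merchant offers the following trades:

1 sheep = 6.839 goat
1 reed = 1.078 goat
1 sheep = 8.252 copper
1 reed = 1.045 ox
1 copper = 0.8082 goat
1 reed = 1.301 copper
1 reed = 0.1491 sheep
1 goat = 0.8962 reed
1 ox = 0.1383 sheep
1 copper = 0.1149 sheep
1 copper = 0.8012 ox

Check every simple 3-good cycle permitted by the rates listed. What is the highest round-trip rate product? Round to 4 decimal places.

0.9423

copper→goat→reed→copper: 0.8082 × 0.8962 × 1.301 = 0.94233
copper→ox→sheep→copper: 0.8012 × 0.1383 × 8.252 = 0.91437
sheep→goat→reed→sheep: 6.839 × 0.8962 × 0.1491 = 0.91385
Maximum is copper→goat→reed→copper at 0.9423; no arbitrage — every cycle loses value.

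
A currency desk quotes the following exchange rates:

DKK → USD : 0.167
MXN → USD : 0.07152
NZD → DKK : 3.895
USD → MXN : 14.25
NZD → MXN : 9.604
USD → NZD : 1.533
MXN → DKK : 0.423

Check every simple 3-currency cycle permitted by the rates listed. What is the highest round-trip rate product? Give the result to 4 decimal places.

NZD→MXN→USD→NZD: 9.604 × 0.07152 × 1.533 = 1.05298
DKK→USD→MXN→DKK: 0.167 × 14.25 × 0.423 = 1.00663
DKK→USD→NZD→DKK: 0.167 × 1.533 × 3.895 = 0.99716
Maximum is NZD→MXN→USD→NZD at 1.0530; arbitrage exists.

1.0530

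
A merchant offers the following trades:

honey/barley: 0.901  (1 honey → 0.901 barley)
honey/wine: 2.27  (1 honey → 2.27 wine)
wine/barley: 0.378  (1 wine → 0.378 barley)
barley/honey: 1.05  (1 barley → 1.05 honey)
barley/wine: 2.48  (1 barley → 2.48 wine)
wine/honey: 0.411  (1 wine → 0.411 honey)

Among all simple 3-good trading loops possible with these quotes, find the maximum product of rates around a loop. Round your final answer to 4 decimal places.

0.9184

barley→wine→honey→barley: 2.48 × 0.411 × 0.901 = 0.91837
barley→honey→wine→barley: 1.05 × 2.27 × 0.378 = 0.90096
Maximum is barley→wine→honey→barley at 0.9184; no arbitrage — every cycle loses value.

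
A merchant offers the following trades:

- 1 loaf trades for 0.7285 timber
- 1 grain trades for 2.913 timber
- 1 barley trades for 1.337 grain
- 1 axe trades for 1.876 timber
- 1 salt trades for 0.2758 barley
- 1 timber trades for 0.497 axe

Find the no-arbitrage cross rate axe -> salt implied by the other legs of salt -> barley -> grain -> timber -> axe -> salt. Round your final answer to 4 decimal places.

1.8732

Known legs of the cycle: 0.2758 × 1.337 × 2.913 × 0.497 = 0.5338540508406
For no arbitrage the full-cycle product must be 1, so the missing rate is 1 / 0.5338540508406 ≈ 1.873171.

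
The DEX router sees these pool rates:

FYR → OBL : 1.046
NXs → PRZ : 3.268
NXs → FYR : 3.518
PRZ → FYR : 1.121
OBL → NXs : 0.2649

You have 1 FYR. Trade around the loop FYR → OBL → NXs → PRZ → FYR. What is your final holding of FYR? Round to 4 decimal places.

1.0151

1 FYR × 1.046 = 1.046 OBL
1.046 OBL × 0.2649 = 0.2770854 NXs
0.2770854 NXs × 3.268 = 0.9055150872 PRZ
0.9055150872 PRZ × 1.121 = 1.0150824127512 FYR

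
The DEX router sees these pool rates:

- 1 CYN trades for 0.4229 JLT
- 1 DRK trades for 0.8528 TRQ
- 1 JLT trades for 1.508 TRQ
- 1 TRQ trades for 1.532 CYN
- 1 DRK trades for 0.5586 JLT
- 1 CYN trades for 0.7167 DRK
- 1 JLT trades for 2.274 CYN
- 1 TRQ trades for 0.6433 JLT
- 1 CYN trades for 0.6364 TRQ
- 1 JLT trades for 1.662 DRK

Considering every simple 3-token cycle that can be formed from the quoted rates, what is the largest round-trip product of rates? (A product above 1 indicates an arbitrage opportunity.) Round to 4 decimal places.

0.9770

JLT→TRQ→CYN→JLT: 1.508 × 1.532 × 0.4229 = 0.97701
DRK→TRQ→CYN→DRK: 0.8528 × 1.532 × 0.7167 = 0.93636
JLT→CYN→TRQ→JLT: 2.274 × 0.6364 × 0.6433 = 0.93097
DRK→TRQ→JLT→DRK: 0.8528 × 0.6433 × 1.662 = 0.91178
DRK→JLT→CYN→DRK: 0.5586 × 2.274 × 0.7167 = 0.91039
Maximum is JLT→TRQ→CYN→JLT at 0.9770; no arbitrage — every cycle loses value.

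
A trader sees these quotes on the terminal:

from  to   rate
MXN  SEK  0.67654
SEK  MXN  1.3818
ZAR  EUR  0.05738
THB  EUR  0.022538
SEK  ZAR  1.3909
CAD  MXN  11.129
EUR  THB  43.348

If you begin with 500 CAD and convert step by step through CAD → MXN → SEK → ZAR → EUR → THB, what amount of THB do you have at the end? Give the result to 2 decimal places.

500 CAD × 11.129 = 5564.5 MXN
5564.5 MXN × 0.67654 = 3764.60683 SEK
3764.60683 SEK × 1.3909 = 5236.191639847 ZAR
5236.191639847 ZAR × 0.05738 = 300.45267629442086 EUR
300.45267629442086 EUR × 43.348 = 13024.02261201055543928 THB

13024.02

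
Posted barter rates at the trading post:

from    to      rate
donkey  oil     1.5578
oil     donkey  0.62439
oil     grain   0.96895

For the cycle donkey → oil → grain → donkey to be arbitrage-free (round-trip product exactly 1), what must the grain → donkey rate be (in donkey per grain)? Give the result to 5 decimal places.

Known legs of the cycle: 1.5578 × 0.96895 = 1.50943031
For no arbitrage the full-cycle product must be 1, so the missing rate is 1 / 1.50943031 ≈ 0.6625016.

0.66250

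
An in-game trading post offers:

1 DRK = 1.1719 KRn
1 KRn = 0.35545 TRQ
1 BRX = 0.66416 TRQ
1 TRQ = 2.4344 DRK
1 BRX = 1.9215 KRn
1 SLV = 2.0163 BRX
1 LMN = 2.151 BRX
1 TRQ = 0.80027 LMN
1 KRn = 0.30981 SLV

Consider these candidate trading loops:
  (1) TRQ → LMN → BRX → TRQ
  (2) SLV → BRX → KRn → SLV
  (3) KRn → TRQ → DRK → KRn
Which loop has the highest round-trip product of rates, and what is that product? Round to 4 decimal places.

1.2003

(1) 0.80027 × 2.151 × 0.66416 = 1.14327
(2) 2.0163 × 1.9215 × 0.30981 = 1.20030
(3) 0.35545 × 2.4344 × 1.1719 = 1.01405
Highest is cycle (2) at 1.2003 (>1, arbitrage).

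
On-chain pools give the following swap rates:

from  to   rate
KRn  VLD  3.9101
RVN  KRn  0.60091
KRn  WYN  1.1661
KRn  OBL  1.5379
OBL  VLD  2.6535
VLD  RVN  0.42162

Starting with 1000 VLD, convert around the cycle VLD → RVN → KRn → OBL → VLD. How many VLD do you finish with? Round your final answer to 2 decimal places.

1000 VLD × 0.42162 = 421.62 RVN
421.62 RVN × 0.60091 = 253.3556742 KRn
253.3556742 KRn × 1.5379 = 389.63569135218 OBL
389.63569135218 OBL × 2.6535 = 1033.89830700300963 VLD

1033.90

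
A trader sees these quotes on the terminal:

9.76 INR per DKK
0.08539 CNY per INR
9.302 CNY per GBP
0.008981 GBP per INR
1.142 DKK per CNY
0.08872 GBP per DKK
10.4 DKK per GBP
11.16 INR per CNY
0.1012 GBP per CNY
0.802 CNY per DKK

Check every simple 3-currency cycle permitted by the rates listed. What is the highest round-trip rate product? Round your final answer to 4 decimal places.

DKK→INR→CNY→DKK: 9.76 × 0.08539 × 1.142 = 0.95175
DKK→GBP→CNY→DKK: 0.08872 × 9.302 × 1.142 = 0.94246
GBP→CNY→INR→GBP: 9.302 × 11.16 × 0.008981 = 0.93232
DKK→INR→GBP→DKK: 9.76 × 0.008981 × 10.4 = 0.91161
DKK→CNY→GBP→DKK: 0.802 × 0.1012 × 10.4 = 0.84409
Maximum is DKK→INR→CNY→DKK at 0.9518; no arbitrage — every cycle loses value.

0.9518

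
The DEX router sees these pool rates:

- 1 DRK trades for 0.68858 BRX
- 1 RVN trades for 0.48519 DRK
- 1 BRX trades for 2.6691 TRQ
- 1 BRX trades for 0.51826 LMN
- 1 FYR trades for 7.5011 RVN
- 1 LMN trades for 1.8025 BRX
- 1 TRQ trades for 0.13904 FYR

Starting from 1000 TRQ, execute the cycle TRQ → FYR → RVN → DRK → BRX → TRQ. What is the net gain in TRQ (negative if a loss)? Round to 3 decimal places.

-69.972

1000 TRQ × 0.13904 = 139.04 FYR
139.04 FYR × 7.5011 = 1042.952944 RVN
1042.952944 RVN × 0.48519 = 506.03033889936 DRK
506.03033889936 DRK × 0.68858 = 348.4423707593213088 BRX
348.4423707593213088 BRX × 2.6691 = 930.02753179370450531808 TRQ
Net change: 930.02753179370450531808 − 1000 = -69.97246820629549468192 TRQ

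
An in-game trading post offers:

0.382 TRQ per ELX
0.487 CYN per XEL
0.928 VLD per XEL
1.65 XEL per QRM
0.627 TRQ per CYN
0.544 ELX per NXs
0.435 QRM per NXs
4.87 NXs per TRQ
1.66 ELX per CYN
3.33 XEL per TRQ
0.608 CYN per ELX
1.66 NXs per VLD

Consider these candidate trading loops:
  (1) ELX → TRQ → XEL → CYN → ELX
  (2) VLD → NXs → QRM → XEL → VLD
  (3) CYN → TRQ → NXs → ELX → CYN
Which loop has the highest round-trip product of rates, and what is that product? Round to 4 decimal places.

(1) 0.382 × 3.33 × 0.487 × 1.66 = 1.02836
(2) 1.66 × 0.435 × 1.65 × 0.928 = 1.10568
(3) 0.627 × 4.87 × 0.544 × 0.608 = 1.00995
Highest is cycle (2) at 1.1057 (>1, arbitrage).

1.1057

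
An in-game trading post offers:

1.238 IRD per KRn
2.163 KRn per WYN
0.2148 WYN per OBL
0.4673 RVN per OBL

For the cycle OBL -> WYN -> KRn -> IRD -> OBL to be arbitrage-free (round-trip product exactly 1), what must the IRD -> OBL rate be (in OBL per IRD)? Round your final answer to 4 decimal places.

Known legs of the cycle: 0.2148 × 2.163 × 1.238 = 0.5751901512
For no arbitrage the full-cycle product must be 1, so the missing rate is 1 / 0.5751901512 ≈ 1.738555.

1.7386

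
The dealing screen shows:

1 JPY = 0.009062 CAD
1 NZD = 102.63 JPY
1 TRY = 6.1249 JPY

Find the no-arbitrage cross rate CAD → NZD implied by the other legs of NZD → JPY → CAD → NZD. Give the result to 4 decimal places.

Known legs of the cycle: 102.63 × 0.009062 = 0.93003306
For no arbitrage the full-cycle product must be 1, so the missing rate is 1 / 0.93003306 ≈ 1.075231.

1.0752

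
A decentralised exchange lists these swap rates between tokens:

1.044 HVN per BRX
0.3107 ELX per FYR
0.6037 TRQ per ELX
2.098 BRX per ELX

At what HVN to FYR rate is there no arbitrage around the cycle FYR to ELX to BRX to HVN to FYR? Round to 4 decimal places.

Known legs of the cycle: 0.3107 × 2.098 × 1.044 = 0.6805299384
For no arbitrage the full-cycle product must be 1, so the missing rate is 1 / 0.6805299384 ≈ 1.469443.

1.4694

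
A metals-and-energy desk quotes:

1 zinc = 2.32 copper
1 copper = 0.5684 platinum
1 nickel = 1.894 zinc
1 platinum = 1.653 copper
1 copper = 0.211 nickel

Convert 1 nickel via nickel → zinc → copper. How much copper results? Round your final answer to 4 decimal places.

1 nickel × 1.894 = 1.894 zinc
1.894 zinc × 2.32 = 4.39408 copper

4.3941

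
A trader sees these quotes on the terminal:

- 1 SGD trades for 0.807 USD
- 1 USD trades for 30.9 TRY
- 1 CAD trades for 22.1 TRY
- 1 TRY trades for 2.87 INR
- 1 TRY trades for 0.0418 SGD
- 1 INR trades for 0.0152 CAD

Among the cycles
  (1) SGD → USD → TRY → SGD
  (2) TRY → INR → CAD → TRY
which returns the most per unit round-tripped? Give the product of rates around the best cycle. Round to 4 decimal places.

1.0423

(1) 0.807 × 30.9 × 0.0418 = 1.04234
(2) 2.87 × 0.0152 × 22.1 = 0.96409
Highest is cycle (1) at 1.0423 (>1, arbitrage).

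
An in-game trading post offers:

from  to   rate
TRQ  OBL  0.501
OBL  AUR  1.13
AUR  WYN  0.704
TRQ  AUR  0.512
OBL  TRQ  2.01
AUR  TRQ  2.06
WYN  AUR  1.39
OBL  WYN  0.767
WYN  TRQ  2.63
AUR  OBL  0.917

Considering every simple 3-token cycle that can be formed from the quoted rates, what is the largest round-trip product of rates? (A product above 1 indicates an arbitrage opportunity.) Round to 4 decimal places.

TRQ→OBL→AUR→TRQ: 0.501 × 1.13 × 2.06 = 1.16623
TRQ→OBL→WYN→TRQ: 0.501 × 0.767 × 2.63 = 1.01062
WYN→AUR→OBL→WYN: 1.39 × 0.917 × 0.767 = 0.97764
TRQ→AUR→WYN→TRQ: 0.512 × 0.704 × 2.63 = 0.94798
TRQ→AUR→OBL→TRQ: 0.512 × 0.917 × 2.01 = 0.94370
Maximum is TRQ→OBL→AUR→TRQ at 1.1662; arbitrage exists.

1.1662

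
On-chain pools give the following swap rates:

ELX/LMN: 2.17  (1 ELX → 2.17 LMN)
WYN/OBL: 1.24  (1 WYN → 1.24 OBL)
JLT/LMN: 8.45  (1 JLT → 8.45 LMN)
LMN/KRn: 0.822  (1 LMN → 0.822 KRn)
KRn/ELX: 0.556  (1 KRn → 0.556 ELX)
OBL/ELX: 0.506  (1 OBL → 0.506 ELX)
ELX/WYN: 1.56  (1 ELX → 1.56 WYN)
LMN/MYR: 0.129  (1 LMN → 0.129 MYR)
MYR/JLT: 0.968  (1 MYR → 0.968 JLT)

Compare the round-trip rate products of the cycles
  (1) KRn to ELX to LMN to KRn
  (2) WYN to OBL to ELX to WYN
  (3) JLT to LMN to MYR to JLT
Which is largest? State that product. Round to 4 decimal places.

1.0552

(1) 0.556 × 2.17 × 0.822 = 0.99176
(2) 1.24 × 0.506 × 1.56 = 0.97881
(3) 8.45 × 0.129 × 0.968 = 1.05517
Highest is cycle (3) at 1.0552 (>1, arbitrage).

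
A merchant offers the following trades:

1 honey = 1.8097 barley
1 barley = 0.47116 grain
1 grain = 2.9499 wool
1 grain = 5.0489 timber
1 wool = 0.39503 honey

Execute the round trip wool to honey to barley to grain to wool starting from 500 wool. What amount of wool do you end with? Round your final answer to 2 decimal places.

496.80

500 wool × 0.39503 = 197.515 honey
197.515 honey × 1.8097 = 357.4428955 barley
357.4428955 barley × 0.47116 = 168.41279464378 grain
168.41279464378 grain × 2.9499 = 496.800902919686622 wool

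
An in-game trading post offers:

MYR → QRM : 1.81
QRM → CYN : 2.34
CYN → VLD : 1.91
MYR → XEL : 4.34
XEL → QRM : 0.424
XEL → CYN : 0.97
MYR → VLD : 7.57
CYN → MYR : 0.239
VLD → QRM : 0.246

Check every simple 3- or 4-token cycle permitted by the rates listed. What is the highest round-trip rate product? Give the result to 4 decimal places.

1.0995

VLD→QRM→CYN→VLD: 0.246 × 2.34 × 1.91 = 1.09947
VLD→QRM→CYN→MYR→VLD: 0.246 × 2.34 × 0.239 × 7.57 = 1.04147
XEL→QRM→CYN→MYR→XEL: 0.424 × 2.34 × 0.239 × 4.34 = 1.02913
CYN→MYR→QRM→CYN: 0.239 × 1.81 × 2.34 = 1.01226
XEL→CYN→MYR→XEL: 0.97 × 0.239 × 4.34 = 1.00614
Maximum is VLD→QRM→CYN→VLD at 1.0995; arbitrage exists.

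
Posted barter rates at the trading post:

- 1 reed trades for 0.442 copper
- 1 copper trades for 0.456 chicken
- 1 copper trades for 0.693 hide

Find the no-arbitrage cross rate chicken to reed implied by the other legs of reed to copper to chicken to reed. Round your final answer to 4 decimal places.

4.9615

Known legs of the cycle: 0.442 × 0.456 = 0.201552
For no arbitrage the full-cycle product must be 1, so the missing rate is 1 / 0.201552 ≈ 4.961499.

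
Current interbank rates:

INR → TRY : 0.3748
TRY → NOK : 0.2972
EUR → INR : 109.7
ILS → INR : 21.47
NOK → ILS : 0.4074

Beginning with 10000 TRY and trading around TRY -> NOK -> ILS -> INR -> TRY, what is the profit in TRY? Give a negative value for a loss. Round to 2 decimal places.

10000 TRY × 0.2972 = 2972 NOK
2972 NOK × 0.4074 = 1210.7928 ILS
1210.7928 ILS × 21.47 = 25995.721416 INR
25995.721416 INR × 0.3748 = 9743.1963867168 TRY
Net change: 9743.1963867168 − 10000 = -256.8036132832 TRY

-256.80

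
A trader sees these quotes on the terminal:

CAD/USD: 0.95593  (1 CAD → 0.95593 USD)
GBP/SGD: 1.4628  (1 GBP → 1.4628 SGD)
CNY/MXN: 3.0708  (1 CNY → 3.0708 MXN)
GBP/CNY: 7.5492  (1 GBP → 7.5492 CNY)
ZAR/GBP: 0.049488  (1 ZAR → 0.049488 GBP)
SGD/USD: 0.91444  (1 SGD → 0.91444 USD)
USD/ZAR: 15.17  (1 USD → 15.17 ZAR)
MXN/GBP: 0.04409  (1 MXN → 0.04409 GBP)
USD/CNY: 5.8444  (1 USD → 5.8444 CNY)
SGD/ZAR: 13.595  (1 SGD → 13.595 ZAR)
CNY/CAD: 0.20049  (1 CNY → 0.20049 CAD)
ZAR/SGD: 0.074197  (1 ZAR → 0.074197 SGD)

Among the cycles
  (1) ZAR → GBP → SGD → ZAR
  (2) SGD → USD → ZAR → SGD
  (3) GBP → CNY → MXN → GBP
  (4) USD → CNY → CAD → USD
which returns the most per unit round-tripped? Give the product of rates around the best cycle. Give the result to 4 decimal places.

(1) 0.049488 × 1.4628 × 13.595 = 0.98416
(2) 0.91444 × 15.17 × 0.074197 = 1.02926
(3) 7.5492 × 3.0708 × 0.04409 = 1.02210
(4) 5.8444 × 0.20049 × 0.95593 = 1.12011
Highest is cycle (4) at 1.1201 (>1, arbitrage).

1.1201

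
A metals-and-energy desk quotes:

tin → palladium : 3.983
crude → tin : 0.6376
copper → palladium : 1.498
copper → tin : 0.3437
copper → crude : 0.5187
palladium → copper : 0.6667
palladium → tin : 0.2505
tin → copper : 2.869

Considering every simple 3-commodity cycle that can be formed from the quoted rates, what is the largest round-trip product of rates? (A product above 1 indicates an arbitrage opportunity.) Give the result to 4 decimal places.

1.0766

copper→palladium→tin→copper: 1.498 × 0.2505 × 2.869 = 1.07659
copper→crude→tin→copper: 0.5187 × 0.6376 × 2.869 = 0.94884
copper→tin→palladium→copper: 0.3437 × 3.983 × 0.6667 = 0.91268
Maximum is copper→palladium→tin→copper at 1.0766; arbitrage exists.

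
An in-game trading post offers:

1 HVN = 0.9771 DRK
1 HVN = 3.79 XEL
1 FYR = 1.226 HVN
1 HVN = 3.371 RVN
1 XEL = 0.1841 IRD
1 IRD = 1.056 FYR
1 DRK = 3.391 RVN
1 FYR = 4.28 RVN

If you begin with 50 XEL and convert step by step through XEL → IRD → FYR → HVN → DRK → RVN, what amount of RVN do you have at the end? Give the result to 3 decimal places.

39.486

50 XEL × 0.1841 = 9.205 IRD
9.205 IRD × 1.056 = 9.72048 FYR
9.72048 FYR × 1.226 = 11.91730848 HVN
11.91730848 HVN × 0.9771 = 11.644402115808 DRK
11.644402115808 DRK × 3.391 = 39.486167574704928 RVN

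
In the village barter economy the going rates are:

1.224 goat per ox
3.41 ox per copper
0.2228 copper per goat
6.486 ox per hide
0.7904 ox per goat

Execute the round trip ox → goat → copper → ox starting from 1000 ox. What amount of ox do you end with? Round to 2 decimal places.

1000 ox × 1.224 = 1224 goat
1224 goat × 0.2228 = 272.7072 copper
272.7072 copper × 3.41 = 929.931552 ox

929.93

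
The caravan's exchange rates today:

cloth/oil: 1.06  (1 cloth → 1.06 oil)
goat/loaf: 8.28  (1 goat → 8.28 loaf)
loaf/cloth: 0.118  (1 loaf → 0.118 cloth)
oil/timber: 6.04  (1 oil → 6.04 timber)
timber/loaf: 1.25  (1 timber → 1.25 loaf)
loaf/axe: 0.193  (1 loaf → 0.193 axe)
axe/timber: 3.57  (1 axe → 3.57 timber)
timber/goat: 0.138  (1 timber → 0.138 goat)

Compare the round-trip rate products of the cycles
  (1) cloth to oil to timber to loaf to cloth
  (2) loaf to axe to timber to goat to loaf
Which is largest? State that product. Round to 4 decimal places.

(1) 1.06 × 6.04 × 1.25 × 0.118 = 0.94435
(2) 0.193 × 3.57 × 0.138 × 8.28 = 0.78729
Highest is cycle (1) at 0.9444 (≤1, no arbitrage).

0.9444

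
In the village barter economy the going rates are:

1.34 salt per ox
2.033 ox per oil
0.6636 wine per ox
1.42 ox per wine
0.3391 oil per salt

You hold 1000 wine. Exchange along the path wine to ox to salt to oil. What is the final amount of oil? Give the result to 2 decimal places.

1000 wine × 1.42 = 1420 ox
1420 ox × 1.34 = 1902.8 salt
1902.8 salt × 0.3391 = 645.23948 oil

645.24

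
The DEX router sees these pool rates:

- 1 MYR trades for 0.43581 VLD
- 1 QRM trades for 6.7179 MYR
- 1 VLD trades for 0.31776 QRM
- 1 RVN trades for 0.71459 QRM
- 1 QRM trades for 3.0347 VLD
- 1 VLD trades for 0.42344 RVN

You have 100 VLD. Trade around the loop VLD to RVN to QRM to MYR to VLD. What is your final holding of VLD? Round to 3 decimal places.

100 VLD × 0.42344 = 42.344 RVN
42.344 RVN × 0.71459 = 30.25859896 QRM
30.25859896 QRM × 6.7179 = 203.274241953384 MYR
203.274241953384 MYR × 0.43581 = 88.58894738570428104 VLD

88.589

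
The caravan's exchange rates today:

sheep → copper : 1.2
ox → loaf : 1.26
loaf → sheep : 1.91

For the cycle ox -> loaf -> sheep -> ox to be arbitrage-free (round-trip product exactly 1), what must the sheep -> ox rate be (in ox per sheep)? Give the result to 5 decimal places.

0.41552

Known legs of the cycle: 1.26 × 1.91 = 2.4066
For no arbitrage the full-cycle product must be 1, so the missing rate is 1 / 2.4066 ≈ 0.4155240.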